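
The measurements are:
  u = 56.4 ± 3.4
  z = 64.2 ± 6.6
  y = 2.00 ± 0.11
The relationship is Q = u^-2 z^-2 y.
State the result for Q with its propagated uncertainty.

For a monomial Q ∝ u^-2, z^-2, y, fractional errors add in quadrature:
  (-2·δu/u)² = (-2×0.0603)² = 0.0145;  (-2·δz/z)² = (-2×0.103)² = 0.0423;  (1·δy/y)² = (1×0.0550)² = 0.00302
δQ/Q = √(0.0598) = 0.245
Q = 1.53e-07, so δQ = 0.245 × 1.53e-07 = 3.73e-08.

(1.53 ± 0.373) × 10^-7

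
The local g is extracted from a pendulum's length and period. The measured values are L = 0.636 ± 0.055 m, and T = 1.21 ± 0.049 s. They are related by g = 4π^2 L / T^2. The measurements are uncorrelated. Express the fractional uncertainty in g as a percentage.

11.8%

Since g is a product/quotient, work with relative uncertainties:
  (1·δL/L)² = (1×0.0865)² = 0.00748;  (-2·δT/T)² = (-2×0.0405)² = 0.00656
δg/g = √(0.0140) = 0.118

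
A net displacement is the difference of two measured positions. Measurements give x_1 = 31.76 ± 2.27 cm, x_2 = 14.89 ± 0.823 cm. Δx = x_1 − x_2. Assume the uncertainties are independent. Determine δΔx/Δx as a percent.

Each term contributes (cᵢ δxᵢ)² to (δΔx)²:
  (δx_1)² = 5.15;  (δx_2)² = 0.677
δΔx = √(5.83) = 2.41 cm
Δx = 16.87 cm, so δΔx/Δx = 2.41/16.87 = 0.143.

14.3%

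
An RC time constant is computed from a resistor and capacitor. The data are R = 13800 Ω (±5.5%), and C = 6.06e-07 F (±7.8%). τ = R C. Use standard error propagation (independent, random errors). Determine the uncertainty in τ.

0.000798 s

For a monomial τ ∝ R, C, fractional errors add in quadrature:
  (1·δR/R)² = (1×0.0550)² = 0.00302;  (1·δC/C)² = (1×0.0780)² = 0.00608
δτ/τ = √(0.00911) = 0.0954
τ = 0.00836 s, so δτ = 0.0954 × 0.00836 = 0.000798 s.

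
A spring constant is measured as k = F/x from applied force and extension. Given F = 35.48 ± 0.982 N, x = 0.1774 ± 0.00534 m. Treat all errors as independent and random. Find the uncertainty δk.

Products/powers → add relative errors in quadrature, weighted by exponent:
  (1·δF/F)² = (1×0.0277)² = 0.000766;  (-1·δx/x)² = (-1×0.0301)² = 0.000906
δk/k = √(0.00167) = 0.0409
k = 200.0 N/m, so δk = 0.0409 × 200.0 = 8.18 N/m.

8.18 N/m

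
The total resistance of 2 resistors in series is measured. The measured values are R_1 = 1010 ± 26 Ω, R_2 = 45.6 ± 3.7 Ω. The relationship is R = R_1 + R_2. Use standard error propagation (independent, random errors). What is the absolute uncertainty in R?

Sums and differences: (δR)² = Σ (cᵢ δxᵢ)².
  (δR_1)² = 676;  (δR_2)² = 13.7
δR = √(690) = 26.3 Ω

26.3 Ω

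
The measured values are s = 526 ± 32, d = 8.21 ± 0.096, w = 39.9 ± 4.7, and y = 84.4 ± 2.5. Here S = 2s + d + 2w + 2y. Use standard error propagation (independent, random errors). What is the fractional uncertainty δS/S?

Sums and differences: (δS)² = Σ (cᵢ δxᵢ)².
  (2·δs)² = 4100;  (δd)² = 0.00922;  (2·δw)² = 88.4;  (2·δy)² = 25.0
δS = √(4210) = 64.9
S = 1310, so δS/S = 64.9/1310 = 0.0496.

0.0496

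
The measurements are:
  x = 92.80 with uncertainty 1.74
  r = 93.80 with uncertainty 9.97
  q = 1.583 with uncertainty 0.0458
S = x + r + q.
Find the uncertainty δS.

10.1

Each term contributes (cᵢ δxᵢ)² to (δS)²:
  (δx)² = 3.03;  (δr)² = 99.4;  (δq)² = 0.00210
δS = √(102) = 10.1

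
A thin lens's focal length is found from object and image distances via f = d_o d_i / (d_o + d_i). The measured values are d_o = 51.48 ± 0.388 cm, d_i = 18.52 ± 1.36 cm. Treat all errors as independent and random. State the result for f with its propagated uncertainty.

∂f/∂d_o = (d_i/(d_o+d_i))² = 0.0700;  ∂f/∂d_i = (d_o/(d_o+d_i))² = 0.541
δf = √((∂f/∂d_o · δd_o)² + (∂f/∂d_i · δd_i)²) = √(0.000738 + 0.541) = 0.736 cm
f = 13.62 cm.

13.62 ± 0.736 cm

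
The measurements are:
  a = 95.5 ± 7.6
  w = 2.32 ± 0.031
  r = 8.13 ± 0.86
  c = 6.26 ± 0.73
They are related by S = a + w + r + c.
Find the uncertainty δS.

7.68

S is a linear combination, so absolute uncertainties add in quadrature:
  (δa)² = 57.8;  (δw)² = 0.000961;  (δr)² = 0.740;  (δc)² = 0.533
δS = √(59.0) = 7.68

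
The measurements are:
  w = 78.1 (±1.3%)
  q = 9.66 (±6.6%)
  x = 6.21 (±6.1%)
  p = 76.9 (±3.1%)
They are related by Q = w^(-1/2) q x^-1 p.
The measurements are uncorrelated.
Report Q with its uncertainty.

Products/powers → add relative errors in quadrature, weighted by exponent:
  (−½·δw/w)² = (-0.5×0.0130)² = 4.23e-05;  (1·δq/q)² = (1×0.0660)² = 0.00436;  (-1·δx/x)² = (-1×0.0610)² = 0.00372;  (1·δp/p)² = (1×0.0310)² = 0.000961
δQ/Q = √(0.00908) = 0.0953
Q = 13.5, so δQ = 0.0953 × 13.5 = 1.29.

13.5 ± 1.29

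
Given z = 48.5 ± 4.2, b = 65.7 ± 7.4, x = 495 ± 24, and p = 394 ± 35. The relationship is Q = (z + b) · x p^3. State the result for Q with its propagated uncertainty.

Let u = z + b = 114. δu = √(δz² + δb²) = √(17.6 + 54.8) = 8.51, so δu/u = 0.0745.
Q is then a monomial in u, x, p:
δQ/Q = √((δu/u)² + (1·δx/x)² + (3·δp/p)²) = √(0.00555 + 0.00235 + 0.0710) = 0.281
Q = 3.46e+12, so δQ = 0.281 × 3.46e+12 = 9.71e+11.

(3.46 ± 0.971) × 10^12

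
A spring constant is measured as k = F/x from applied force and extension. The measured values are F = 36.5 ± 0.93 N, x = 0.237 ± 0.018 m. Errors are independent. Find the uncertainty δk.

Since k is a product/quotient, work with relative uncertainties:
  (1·δF/F)² = (1×0.0255)² = 0.000649;  (-1·δx/x)² = (-1×0.0759)² = 0.00577
δk/k = √(0.00642) = 0.0801
k = 154 N/m, so δk = 0.0801 × 154 = 12.3 N/m.

12.3 N/m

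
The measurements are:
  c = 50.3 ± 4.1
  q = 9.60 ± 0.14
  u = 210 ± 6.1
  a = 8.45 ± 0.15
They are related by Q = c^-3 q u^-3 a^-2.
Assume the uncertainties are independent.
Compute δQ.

2.99e-14

Since Q is a product/quotient, work with relative uncertainties:
  (-3·δc/c)² = (-3×0.0815)² = 0.0598;  (1·δq/q)² = (1×0.0146)² = 0.000213;  (-3·δu/u)² = (-3×0.0290)² = 0.00759;  (-2·δa/a)² = (-2×0.0178)² = 0.00126
δQ/Q = √(0.0689) = 0.262
Q = 1.14e-13, so δQ = 0.262 × 1.14e-13 = 2.99e-14.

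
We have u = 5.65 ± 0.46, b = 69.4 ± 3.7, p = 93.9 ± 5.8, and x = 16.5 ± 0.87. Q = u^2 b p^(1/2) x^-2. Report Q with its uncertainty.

78.9 ± 16.1

Q is a product of powers, so relative uncertainties combine in quadrature:
  (2·δu/u)² = (2×0.0814)² = 0.0265;  (1·δb/b)² = (1×0.0533)² = 0.00284;  (½·δp/p)² = (0.5×0.0618)² = 0.000954;  (-2·δx/x)² = (-2×0.0527)² = 0.0111
δQ/Q = √(0.0414) = 0.204
Q = 78.9, so δQ = 0.204 × 78.9 = 16.1.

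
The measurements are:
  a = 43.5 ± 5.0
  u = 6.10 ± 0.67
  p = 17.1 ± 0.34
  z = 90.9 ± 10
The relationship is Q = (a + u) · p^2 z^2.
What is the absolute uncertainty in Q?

2.94e+07

Let w = a + u = 49.6. δw = √(δa² + δu²) = √(25.0 + 0.449) = 5.04, so δw/w = 0.102.
Q is then a monomial in w, p, z:
δQ/Q = √((δw/w)² + (2·δp/p)² + (2·δz/z)²) = √(0.0103 + 0.00158 + 0.0484) = 0.246
Q = 1.2e+08, so δQ = 0.246 × 1.2e+08 = 2.94e+07.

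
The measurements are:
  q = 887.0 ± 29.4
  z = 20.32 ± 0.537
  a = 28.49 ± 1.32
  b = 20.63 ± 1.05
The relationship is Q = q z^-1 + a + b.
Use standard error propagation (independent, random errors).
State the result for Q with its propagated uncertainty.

Let p = q·z^-1 = 43.65. δp/p = √((1·δq/q)² + (-1·δz/z)²) = √(0.00110 + 0.000698) = 0.0424, so δp = 1.85.
Q = p + a + b: δQ = √(δp² + δa² + δb²) = √(3.42 + 1.74 + 1.10) = 2.50
Q = 92.77.

92.77 ± 2.50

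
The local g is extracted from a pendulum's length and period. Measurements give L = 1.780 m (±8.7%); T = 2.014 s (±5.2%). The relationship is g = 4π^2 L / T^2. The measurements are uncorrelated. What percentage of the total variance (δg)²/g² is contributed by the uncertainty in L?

41.2%

(δg/g)² = (1·δL/L)² + (-2·δT/T)²
  L term: (1×0.0870)² = 0.00757
  T term: (-2×0.0520)² = 0.0108
Total = 0.0184. Share from L = 0.00757/0.0184 = 0.412.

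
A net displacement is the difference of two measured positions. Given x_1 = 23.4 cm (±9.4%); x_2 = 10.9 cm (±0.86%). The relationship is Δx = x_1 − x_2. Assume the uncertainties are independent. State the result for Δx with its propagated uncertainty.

12.5 ± 2.20 cm

Sums and differences: (δΔx)² = Σ (cᵢ δxᵢ)².
  (δx_1)² = 4.84;  (δx_2)² = 0.00879
δΔx = √(4.85) = 2.20 cm
Δx = 12.5 cm.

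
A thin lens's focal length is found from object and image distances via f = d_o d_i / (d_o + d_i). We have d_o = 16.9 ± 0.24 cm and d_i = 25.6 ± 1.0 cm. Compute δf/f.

∂f/∂d_o = (d_i/(d_o+d_i))² = 0.363;  ∂f/∂d_i = (d_o/(d_o+d_i))² = 0.158
δf = √((∂f/∂d_o · δd_o)² + (∂f/∂d_i · δd_i)²) = √(0.00758 + 0.0250) = 0.181 cm
f = 10.2 cm, so δf/f = 0.181/10.2 = 0.0177.

0.0177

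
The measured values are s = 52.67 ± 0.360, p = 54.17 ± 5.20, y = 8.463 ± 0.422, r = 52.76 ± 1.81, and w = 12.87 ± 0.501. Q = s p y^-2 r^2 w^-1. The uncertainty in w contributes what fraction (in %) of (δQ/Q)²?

(δQ/Q)² = (1·δs/s)² + (1·δp/p)² + (-2·δy/y)² + (2·δr/r)² + (-1·δw/w)²
  s term: (1×0.00684)² = 4.67e-05
  p term: (1×0.0960)² = 0.00921
  y term: (-2×0.0499)² = 0.00995
  r term: (2×0.0343)² = 0.00471
  w term: (-1×0.0389)² = 0.00152
Total = 0.0254. Share from w = 0.00152/0.0254 = 0.0596.

5.96%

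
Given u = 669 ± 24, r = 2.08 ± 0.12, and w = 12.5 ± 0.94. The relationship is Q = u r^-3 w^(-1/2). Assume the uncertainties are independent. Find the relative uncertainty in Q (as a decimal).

0.181

Products/powers → add relative errors in quadrature, weighted by exponent:
  (1·δu/u)² = (1×0.0359)² = 0.00129;  (-3·δr/r)² = (-3×0.0577)² = 0.0300;  (−½·δw/w)² = (-0.5×0.0752)² = 0.00141
δQ/Q = √(0.0327) = 0.181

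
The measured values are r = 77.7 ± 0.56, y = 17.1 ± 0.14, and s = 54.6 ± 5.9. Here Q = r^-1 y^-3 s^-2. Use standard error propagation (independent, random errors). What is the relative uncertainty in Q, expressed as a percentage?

Q is a product of powers, so relative uncertainties combine in quadrature:
  (-1·δr/r)² = (-1×0.00721)² = 5.19e-05;  (-3·δy/y)² = (-3×0.00819)² = 0.000603;  (-2·δs/s)² = (-2×0.108)² = 0.0467
δQ/Q = √(0.0474) = 0.218

21.8%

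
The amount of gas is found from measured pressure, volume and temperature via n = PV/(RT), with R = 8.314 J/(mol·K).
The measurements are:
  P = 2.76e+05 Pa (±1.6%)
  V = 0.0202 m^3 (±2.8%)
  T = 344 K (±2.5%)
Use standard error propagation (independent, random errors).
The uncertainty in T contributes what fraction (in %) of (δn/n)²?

37.5%

(δn/n)² = (1·δP/P)² + (1·δV/V)² + (-1·δT/T)²
  P term: (1×0.0160)² = 0.000256
  V term: (1×0.0280)² = 0.000784
  T term: (-1×0.0250)² = 0.000625
Total = 0.00166. Share from T = 0.000625/0.00166 = 0.375.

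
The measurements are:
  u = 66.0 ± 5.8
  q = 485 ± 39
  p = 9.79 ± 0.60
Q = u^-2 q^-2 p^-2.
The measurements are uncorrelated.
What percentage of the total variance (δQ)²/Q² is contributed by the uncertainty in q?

(δQ/Q)² = (-2·δu/u)² + (-2·δq/q)² + (-2·δp/p)²
  u term: (-2×0.0879)² = 0.0309
  q term: (-2×0.0804)² = 0.0259
  p term: (-2×0.0613)² = 0.0150
Total = 0.0718. Share from q = 0.0259/0.0718 = 0.360.

36.0%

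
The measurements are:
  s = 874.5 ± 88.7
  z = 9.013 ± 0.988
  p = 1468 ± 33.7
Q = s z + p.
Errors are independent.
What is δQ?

Let w = s·z = 7882. δw/w = √((1·δs/s)² + (1·δz/z)²) = √(0.0103 + 0.0120) = 0.149, so δw = 1180.
Q = w + p: δQ = √(δw² + δp²) = √(1.39e+06 + 1140) = 1180

1180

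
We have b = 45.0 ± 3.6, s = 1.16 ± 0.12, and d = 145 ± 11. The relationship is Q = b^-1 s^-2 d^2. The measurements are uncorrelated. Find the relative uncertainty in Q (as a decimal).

0.269

Each factor contributes (exponent × relative error)² to (δQ/Q)²:
  (-1·δb/b)² = (-1×0.0800)² = 0.00640;  (-2·δs/s)² = (-2×0.103)² = 0.0428;  (2·δd/d)² = (2×0.0759)² = 0.0230
δQ/Q = √(0.0722) = 0.269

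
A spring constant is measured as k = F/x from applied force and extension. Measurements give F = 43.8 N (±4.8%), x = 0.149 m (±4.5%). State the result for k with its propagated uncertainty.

294 ± 19.3 N/m

For a monomial k ∝ F, x^-1, fractional errors add in quadrature:
  (1·δF/F)² = (1×0.0480)² = 0.00230;  (-1·δx/x)² = (-1×0.0450)² = 0.00202
δk/k = √(0.00433) = 0.0658
k = 294 N/m, so δk = 0.0658 × 294 = 19.3 N/m.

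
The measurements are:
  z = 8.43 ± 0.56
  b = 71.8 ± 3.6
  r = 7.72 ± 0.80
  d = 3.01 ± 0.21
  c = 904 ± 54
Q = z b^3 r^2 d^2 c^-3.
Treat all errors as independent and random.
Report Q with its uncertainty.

Since Q is a product/quotient, work with relative uncertainties:
  (1·δz/z)² = (1×0.0664)² = 0.00441;  (3·δb/b)² = (3×0.0501)² = 0.0226;  (2·δr/r)² = (2×0.104)² = 0.0430;  (2·δd/d)² = (2×0.0698)² = 0.0195;  (-3·δc/c)² = (-3×0.0597)² = 0.0321
δQ/Q = √(0.122) = 0.349
Q = 2.28, so δQ = 0.349 × 2.28 = 0.795.

2.28 ± 0.795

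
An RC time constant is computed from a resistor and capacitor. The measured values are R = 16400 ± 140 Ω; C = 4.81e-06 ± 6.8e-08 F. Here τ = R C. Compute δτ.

0.00130 s

Relative error in a monomial: (δτ/τ)² = Σ (nᵢ · δxᵢ/xᵢ)².
  (1·δR/R)² = (1×0.00854)² = 7.29e-05;  (1·δC/C)² = (1×0.0141)² = 0.000200
δτ/τ = √(0.000273) = 0.0165
τ = 0.0789 s, so δτ = 0.0165 × 0.0789 = 0.00130 s.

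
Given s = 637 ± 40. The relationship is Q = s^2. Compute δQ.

Q ∝ s^2, so δQ/Q = |2| · δs/s = 2 × 0.0628 = 0.126.
Q = 4.06e+05, so δQ = 0.126 × 4.06e+05 = 51000.

51000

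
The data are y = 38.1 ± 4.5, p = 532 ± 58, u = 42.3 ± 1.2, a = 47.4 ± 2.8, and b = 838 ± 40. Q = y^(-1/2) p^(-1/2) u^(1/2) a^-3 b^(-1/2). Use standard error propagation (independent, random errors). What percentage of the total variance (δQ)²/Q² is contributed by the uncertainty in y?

(δQ/Q)² = (−½·δy/y)² + (−½·δp/p)² + (½·δu/u)² + (-3·δa/a)² + (−½·δb/b)²
  y term: (-0.5×0.118)² = 0.00349
  p term: (-0.5×0.109)² = 0.00297
  u term: (0.5×0.0284)² = 0.000201
  a term: (-3×0.0591)² = 0.0314
  b term: (-0.5×0.0477)² = 0.000570
Total = 0.0386. Share from y = 0.00349/0.0386 = 0.0903.

9.03%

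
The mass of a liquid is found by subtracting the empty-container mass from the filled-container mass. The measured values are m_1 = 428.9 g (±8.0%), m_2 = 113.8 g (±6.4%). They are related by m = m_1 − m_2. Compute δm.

35.1 g

Absolute uncertainties add in quadrature for a linear combination:
  (δm_1)² = 1180;  (δm_2)² = 53.0
δm = √(1230) = 35.1 g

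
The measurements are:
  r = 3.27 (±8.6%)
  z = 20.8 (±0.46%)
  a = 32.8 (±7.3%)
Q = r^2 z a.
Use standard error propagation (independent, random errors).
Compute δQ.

1360

Relative error in a monomial: (δQ/Q)² = Σ (nᵢ · δxᵢ/xᵢ)².
  (2·δr/r)² = (2×0.0860)² = 0.0296;  (1·δz/z)² = (1×0.00460)² = 2.12e-05;  (1·δa/a)² = (1×0.0730)² = 0.00533
δQ/Q = √(0.0349) = 0.187
Q = 7300, so δQ = 0.187 × 7300 = 1360.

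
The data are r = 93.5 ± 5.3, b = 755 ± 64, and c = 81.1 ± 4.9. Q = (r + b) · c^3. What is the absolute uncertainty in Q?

8.89e+07

Let u = r + b = 848. δu = √(δr² + δb²) = √(28.1 + 4100) = 64.2, so δu/u = 0.0757.
Q is then a monomial in u, c:
δQ/Q = √((δu/u)² + (3·δc/c)²) = √(0.00573 + 0.0329) = 0.196
Q = 4.53e+08, so δQ = 0.196 × 4.53e+08 = 8.89e+07.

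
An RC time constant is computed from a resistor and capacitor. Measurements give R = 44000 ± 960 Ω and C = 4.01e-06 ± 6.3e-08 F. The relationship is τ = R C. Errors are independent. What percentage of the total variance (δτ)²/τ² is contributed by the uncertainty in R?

65.9%

(δτ/τ)² = (1·δR/R)² + (1·δC/C)²
  R term: (1×0.0218)² = 0.000476
  C term: (1×0.0157)² = 0.000247
Total = 0.000723. Share from R = 0.000476/0.000723 = 0.659.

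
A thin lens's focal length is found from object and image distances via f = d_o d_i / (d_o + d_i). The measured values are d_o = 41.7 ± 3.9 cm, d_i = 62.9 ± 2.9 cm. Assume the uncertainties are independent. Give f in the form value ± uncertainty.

25.1 ± 1.48 cm

∂f/∂d_o = (d_i/(d_o+d_i))² = 0.362;  ∂f/∂d_i = (d_o/(d_o+d_i))² = 0.159
δf = √((∂f/∂d_o · δd_o)² + (∂f/∂d_i · δd_i)²) = √(1.99 + 0.212) = 1.48 cm
f = 25.1 cm.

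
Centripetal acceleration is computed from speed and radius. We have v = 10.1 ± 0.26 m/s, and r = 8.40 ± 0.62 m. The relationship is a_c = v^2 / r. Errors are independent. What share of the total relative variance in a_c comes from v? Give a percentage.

32.7%

(δa_c/a_c)² = (2·δv/v)² + (-1·δr/r)²
  v term: (2×0.0257)² = 0.00265
  r term: (-1×0.0738)² = 0.00545
Total = 0.00810. Share from v = 0.00265/0.00810 = 0.327.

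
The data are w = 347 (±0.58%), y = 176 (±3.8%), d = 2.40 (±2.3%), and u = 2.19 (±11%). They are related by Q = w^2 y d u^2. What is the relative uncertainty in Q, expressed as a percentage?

Q is a product of powers, so relative uncertainties combine in quadrature:
  (2·δw/w)² = (2×0.00580)² = 0.000135;  (1·δy/y)² = (1×0.0380)² = 0.00144;  (1·δd/d)² = (1×0.0230)² = 0.000529;  (2·δu/u)² = (2×0.110)² = 0.0484
δQ/Q = √(0.0505) = 0.225

22.5%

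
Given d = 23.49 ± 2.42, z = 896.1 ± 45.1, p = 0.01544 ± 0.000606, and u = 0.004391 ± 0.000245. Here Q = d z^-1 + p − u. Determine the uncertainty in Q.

0.00308

Let w = d·z^-1 = 0.02621. δw/w = √((1·δd/d)² + (-1·δz/z)²) = √(0.0106 + 0.00253) = 0.115, so δw = 0.00301.
Q = w + p − u: δQ = √(δw² + δp² + δu²) = √(9.03e-06 + 3.67e-07 + 6e-08) = 0.00308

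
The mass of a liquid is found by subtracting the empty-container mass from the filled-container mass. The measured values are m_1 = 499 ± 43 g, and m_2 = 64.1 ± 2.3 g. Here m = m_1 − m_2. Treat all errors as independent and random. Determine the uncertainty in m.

43.1 g

Absolute uncertainties add in quadrature for a linear combination:
  (δm_1)² = 1850;  (δm_2)² = 5.29
δm = √(1850) = 43.1 g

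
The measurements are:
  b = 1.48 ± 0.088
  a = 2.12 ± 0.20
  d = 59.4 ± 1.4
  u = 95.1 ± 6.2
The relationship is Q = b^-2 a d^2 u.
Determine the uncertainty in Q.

55800

Since Q is a product/quotient, work with relative uncertainties:
  (-2·δb/b)² = (-2×0.0595)² = 0.0141;  (1·δa/a)² = (1×0.0943)² = 0.00890;  (2·δd/d)² = (2×0.0236)² = 0.00222;  (1·δu/u)² = (1×0.0652)² = 0.00425
δQ/Q = √(0.0295) = 0.172
Q = 3.25e+05, so δQ = 0.172 × 3.25e+05 = 55800.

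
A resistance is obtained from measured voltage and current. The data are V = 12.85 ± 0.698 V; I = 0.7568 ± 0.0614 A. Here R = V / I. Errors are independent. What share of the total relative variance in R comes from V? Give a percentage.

(δR/R)² = (1·δV/V)² + (-1·δI/I)²
  V term: (1×0.0543)² = 0.00295
  I term: (-1×0.0811)² = 0.00658
Total = 0.00953. Share from V = 0.00295/0.00953 = 0.310.

31.0%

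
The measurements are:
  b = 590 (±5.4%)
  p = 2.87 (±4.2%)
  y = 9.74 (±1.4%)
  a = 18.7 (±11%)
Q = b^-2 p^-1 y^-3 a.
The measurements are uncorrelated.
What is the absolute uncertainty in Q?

Each factor contributes (exponent × relative error)² to (δQ/Q)²:
  (-2·δb/b)² = (-2×0.0540)² = 0.0117;  (-1·δp/p)² = (-1×0.0420)² = 0.00176;  (-3·δy/y)² = (-3×0.0140)² = 0.00176;  (1·δa/a)² = (1×0.110)² = 0.0121
δQ/Q = √(0.0273) = 0.165
Q = 2.03e-08, so δQ = 0.165 × 2.03e-08 = 3.35e-09.

3.35e-09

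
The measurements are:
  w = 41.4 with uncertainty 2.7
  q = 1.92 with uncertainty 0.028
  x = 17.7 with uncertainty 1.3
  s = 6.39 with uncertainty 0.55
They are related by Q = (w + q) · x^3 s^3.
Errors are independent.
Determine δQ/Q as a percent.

Let u = w + q = 43.3. δu = √(δw² + δq²) = √(7.29 + 0.000784) = 2.70, so δu/u = 0.0623.
Q is then a monomial in u, x, s:
δQ/Q = √((δu/u)² + (3·δx/x)² + (3·δs/s)²) = √(0.00389 + 0.0485 + 0.0667) = 0.345

34.5%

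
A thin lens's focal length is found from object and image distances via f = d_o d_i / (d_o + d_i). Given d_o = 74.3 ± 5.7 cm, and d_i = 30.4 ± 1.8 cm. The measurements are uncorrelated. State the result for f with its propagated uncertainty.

21.6 ± 1.03 cm

∂f/∂d_o = (d_i/(d_o+d_i))² = 0.0843;  ∂f/∂d_i = (d_o/(d_o+d_i))² = 0.504
δf = √((∂f/∂d_o · δd_o)² + (∂f/∂d_i · δd_i)²) = √(0.231 + 0.822) = 1.03 cm
f = 21.6 cm.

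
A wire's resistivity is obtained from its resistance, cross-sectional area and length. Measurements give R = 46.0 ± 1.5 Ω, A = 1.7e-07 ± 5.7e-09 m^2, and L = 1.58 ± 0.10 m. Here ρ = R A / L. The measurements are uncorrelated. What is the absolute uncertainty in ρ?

For a monomial ρ ∝ R, A, L^-1, fractional errors add in quadrature:
  (1·δR/R)² = (1×0.0326)² = 0.00106;  (1·δA/A)² = (1×0.0335)² = 0.00112;  (-1·δL/L)² = (-1×0.0633)² = 0.00401
δρ/ρ = √(0.00619) = 0.0787
ρ = 4.95e-06 Ω·m, so δρ = 0.0787 × 4.95e-06 = 3.9e-07 Ω·m.

3.9e-07 Ω·m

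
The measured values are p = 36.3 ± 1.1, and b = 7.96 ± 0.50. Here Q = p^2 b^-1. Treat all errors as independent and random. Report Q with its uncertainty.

Products/powers → add relative errors in quadrature, weighted by exponent:
  (2·δp/p)² = (2×0.0303)² = 0.00367;  (-1·δb/b)² = (-1×0.0628)² = 0.00395
δQ/Q = √(0.00762) = 0.0873
Q = 166, so δQ = 0.0873 × 166 = 14.4.

166 ± 14.4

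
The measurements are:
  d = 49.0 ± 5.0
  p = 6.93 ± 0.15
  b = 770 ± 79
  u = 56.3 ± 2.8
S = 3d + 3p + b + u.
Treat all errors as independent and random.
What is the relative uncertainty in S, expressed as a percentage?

Sums and differences: (δS)² = Σ (cᵢ δxᵢ)².
  (3·δd)² = 225;  (3·δp)² = 0.202;  (δb)² = 6240;  (δu)² = 7.84
δS = √(6470) = 80.5
S = 994, so δS/S = 80.5/994 = 0.0809.

8.09%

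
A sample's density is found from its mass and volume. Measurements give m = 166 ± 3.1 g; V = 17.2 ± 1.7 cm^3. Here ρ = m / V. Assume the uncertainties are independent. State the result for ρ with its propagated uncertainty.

9.65 ± 0.971 g/cm^3

Each factor contributes (exponent × relative error)² to (δρ/ρ)²:
  (1·δm/m)² = (1×0.0187)² = 0.000349;  (-1·δV/V)² = (-1×0.0988)² = 0.00977
δρ/ρ = √(0.0101) = 0.101
ρ = 9.65 g/cm^3, so δρ = 0.101 × 9.65 = 0.971 g/cm^3.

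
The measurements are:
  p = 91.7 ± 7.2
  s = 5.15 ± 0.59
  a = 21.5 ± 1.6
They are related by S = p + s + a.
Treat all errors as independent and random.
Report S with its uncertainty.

118 ± 7.40

Each term contributes (cᵢ δxᵢ)² to (δS)²:
  (δp)² = 51.8;  (δs)² = 0.348;  (δa)² = 2.56
δS = √(54.7) = 7.40
S = 118.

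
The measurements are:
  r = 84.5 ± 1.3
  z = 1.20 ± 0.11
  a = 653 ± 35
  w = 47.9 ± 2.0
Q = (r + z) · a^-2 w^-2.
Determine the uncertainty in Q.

Let u = r + z = 85.7. δu = √(δr² + δz²) = √(1.69 + 0.0121) = 1.30, so δu/u = 0.0152.
Q is then a monomial in u, a, w:
δQ/Q = √((δu/u)² + (-2·δa/a)² + (-2·δw/w)²) = √(0.000232 + 0.0115 + 0.00697) = 0.137
Q = 8.76e-08, so δQ = 0.137 × 8.76e-08 = 1.2e-08.

1.2e-08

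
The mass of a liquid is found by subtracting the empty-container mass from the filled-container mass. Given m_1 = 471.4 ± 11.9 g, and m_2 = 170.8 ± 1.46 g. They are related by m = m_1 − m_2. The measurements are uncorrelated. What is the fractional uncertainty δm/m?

0.0399

For a sum/difference, combine absolute errors in quadrature:
  (δm_1)² = 142;  (δm_2)² = 2.13
δm = √(144) = 12.0 g
m = 300.6 g, so δm/m = 12.0/300.6 = 0.0399.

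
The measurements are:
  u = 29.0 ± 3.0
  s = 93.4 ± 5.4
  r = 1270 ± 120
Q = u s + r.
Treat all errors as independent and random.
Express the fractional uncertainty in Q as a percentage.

Let p = u·s = 2710. δp/p = √((1·δu/u)² + (1·δs/s)²) = √(0.0107 + 0.00334) = 0.119, so δp = 321.
Q = p + r: δQ = √(δp² + δr²) = √(1.03e+05 + 14400) = 343
Q = 3980, so δQ/Q = 343/3980 = 0.0861.

8.61%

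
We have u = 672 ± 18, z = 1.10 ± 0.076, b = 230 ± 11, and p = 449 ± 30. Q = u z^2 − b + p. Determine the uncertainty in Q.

119

Let w = u·z^2 = 813. δw/w = √((1·δu/u)² + (2·δz/z)²) = √(0.000717 + 0.0191) = 0.141, so δw = 114.
Q = w − b + p: δQ = √(δw² + δb² + δp²) = √(13100 + 121 + 900) = 119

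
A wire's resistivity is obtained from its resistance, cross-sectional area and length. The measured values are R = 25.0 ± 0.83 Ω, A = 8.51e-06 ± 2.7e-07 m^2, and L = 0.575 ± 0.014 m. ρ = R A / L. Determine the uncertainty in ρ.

1.92e-05 Ω·m

Products/powers → add relative errors in quadrature, weighted by exponent:
  (1·δR/R)² = (1×0.0332)² = 0.00110;  (1·δA/A)² = (1×0.0317)² = 0.00101;  (-1·δL/L)² = (-1×0.0243)² = 0.000593
δρ/ρ = √(0.00270) = 0.0520
ρ = 0.000370 Ω·m, so δρ = 0.0520 × 0.000370 = 1.92e-05 Ω·m.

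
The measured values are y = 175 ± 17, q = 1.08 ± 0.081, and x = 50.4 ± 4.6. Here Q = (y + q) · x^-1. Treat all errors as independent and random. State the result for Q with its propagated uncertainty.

Let u = y + q = 176. δu = √(δy² + δq²) = √(289 + 0.00656) = 17.0, so δu/u = 0.0965.
Q is then a monomial in u, x:
δQ/Q = √((δu/u)² + (-1·δx/x)²) = √(0.00932 + 0.00833) = 0.133
Q = 3.49, so δQ = 0.133 × 3.49 = 0.464.

3.49 ± 0.464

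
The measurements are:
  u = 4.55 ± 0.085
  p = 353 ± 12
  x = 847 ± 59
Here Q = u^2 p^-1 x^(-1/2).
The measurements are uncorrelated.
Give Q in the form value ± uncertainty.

Since Q is a product/quotient, work with relative uncertainties:
  (2·δu/u)² = (2×0.0187)² = 0.00140;  (-1·δp/p)² = (-1×0.0340)² = 0.00116;  (−½·δx/x)² = (-0.5×0.0697)² = 0.00121
δQ/Q = √(0.00376) = 0.0614
Q = 0.00202, so δQ = 0.0614 × 0.00202 = 0.000124.

0.00202 ± 0.000124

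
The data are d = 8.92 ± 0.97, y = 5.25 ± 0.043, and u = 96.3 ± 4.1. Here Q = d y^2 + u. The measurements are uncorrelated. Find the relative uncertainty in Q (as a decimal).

0.0799

Let p = d·y^2 = 246. δp/p = √((1·δd/d)² + (2·δy/y)²) = √(0.0118 + 0.000268) = 0.110, so δp = 27.0.
Q = p + u: δQ = √(δp² + δu²) = √(731 + 16.8) = 27.3
Q = 342, so δQ/Q = 27.3/342 = 0.0799.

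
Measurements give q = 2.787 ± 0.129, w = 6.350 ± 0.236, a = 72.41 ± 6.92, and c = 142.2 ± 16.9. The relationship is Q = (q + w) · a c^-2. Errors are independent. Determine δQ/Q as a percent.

Let u = q + w = 9.137. δu = √(δq² + δw²) = √(0.0166 + 0.0557) = 0.269, so δu/u = 0.0294.
Q is then a monomial in u, a, c:
δQ/Q = √((δu/u)² + (1·δa/a)² + (-2·δc/c)²) = √(0.000866 + 0.00913 + 0.0565) = 0.258

25.8%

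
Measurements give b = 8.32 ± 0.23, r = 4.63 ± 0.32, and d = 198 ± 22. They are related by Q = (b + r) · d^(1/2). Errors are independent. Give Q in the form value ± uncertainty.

Let u = b + r = 12.9. δu = √(δb² + δr²) = √(0.0529 + 0.102) = 0.394, so δu/u = 0.0304.
Q is then a monomial in u, d:
δQ/Q = √((δu/u)² + (½·δd/d)²) = √(0.000926 + 0.00309) = 0.0633
Q = 182, so δQ = 0.0633 × 182 = 11.5.

182 ± 11.5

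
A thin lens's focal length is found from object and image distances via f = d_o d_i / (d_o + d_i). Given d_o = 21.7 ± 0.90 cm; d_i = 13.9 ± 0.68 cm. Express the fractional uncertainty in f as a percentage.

∂f/∂d_o = (d_i/(d_o+d_i))² = 0.152;  ∂f/∂d_i = (d_o/(d_o+d_i))² = 0.372
δf = √((∂f/∂d_o · δd_o)² + (∂f/∂d_i · δd_i)²) = √(0.0188 + 0.0638) = 0.288 cm
f = 8.47 cm, so δf/f = 0.288/8.47 = 0.0339.

3.39%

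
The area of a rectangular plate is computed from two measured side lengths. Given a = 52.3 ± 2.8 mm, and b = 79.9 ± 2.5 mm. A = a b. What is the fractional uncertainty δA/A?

0.0620

Since A is a product/quotient, work with relative uncertainties:
  (1·δa/a)² = (1×0.0535)² = 0.00287;  (1·δb/b)² = (1×0.0313)² = 0.000979
δA/A = √(0.00385) = 0.0620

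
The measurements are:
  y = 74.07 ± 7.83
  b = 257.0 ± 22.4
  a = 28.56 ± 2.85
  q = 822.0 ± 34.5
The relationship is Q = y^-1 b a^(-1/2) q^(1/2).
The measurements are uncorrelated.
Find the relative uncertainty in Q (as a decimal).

0.147

Products/powers → add relative errors in quadrature, weighted by exponent:
  (-1·δy/y)² = (-1×0.106)² = 0.0112;  (1·δb/b)² = (1×0.0872)² = 0.00760;  (−½·δa/a)² = (-0.5×0.0998)² = 0.00249;  (½·δq/q)² = (0.5×0.0420)² = 0.000440
δQ/Q = √(0.0217) = 0.147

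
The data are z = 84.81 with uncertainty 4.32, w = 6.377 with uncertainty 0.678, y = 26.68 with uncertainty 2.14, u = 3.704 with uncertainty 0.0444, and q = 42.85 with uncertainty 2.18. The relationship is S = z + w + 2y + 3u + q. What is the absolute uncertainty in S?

6.50

For a sum/difference, combine absolute errors in quadrature:
  (δz)² = 18.7;  (δw)² = 0.460;  (2·δy)² = 18.3;  (3·δu)² = 0.0177;  (δq)² = 4.75
δS = √(42.2) = 6.50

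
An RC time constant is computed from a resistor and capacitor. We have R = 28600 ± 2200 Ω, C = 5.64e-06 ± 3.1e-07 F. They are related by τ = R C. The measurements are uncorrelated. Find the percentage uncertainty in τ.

Products/powers → add relative errors in quadrature, weighted by exponent:
  (1·δR/R)² = (1×0.0769)² = 0.00592;  (1·δC/C)² = (1×0.0550)² = 0.00302
δτ/τ = √(0.00894) = 0.0945

9.45%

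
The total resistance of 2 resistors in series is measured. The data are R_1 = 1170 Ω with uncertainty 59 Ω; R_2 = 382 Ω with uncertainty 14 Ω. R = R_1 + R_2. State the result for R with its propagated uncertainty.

1550 ± 60.6 Ω

Absolute uncertainties add in quadrature for a linear combination:
  (δR_1)² = 3480;  (δR_2)² = 196
δR = √(3680) = 60.6 Ω
R = 1550 Ω.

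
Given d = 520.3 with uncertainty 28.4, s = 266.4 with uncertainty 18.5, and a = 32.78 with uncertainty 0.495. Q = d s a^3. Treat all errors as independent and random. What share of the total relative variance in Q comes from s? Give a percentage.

(δQ/Q)² = (1·δd/d)² + (1·δs/s)² + (3·δa/a)²
  d term: (1×0.0546)² = 0.00298
  s term: (1×0.0694)² = 0.00482
  a term: (3×0.0151)² = 0.00205
Total = 0.00985. Share from s = 0.00482/0.00985 = 0.489.

48.9%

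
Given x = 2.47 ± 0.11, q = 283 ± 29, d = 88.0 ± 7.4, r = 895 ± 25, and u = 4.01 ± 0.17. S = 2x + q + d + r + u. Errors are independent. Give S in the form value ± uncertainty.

Absolute uncertainties add in quadrature for a linear combination:
  (2·δx)² = 0.0484;  (δq)² = 841;  (δd)² = 54.8;  (δr)² = 625;  (δu)² = 0.0289
δS = √(1520) = 39.0
S = 1270.

1270 ± 39.0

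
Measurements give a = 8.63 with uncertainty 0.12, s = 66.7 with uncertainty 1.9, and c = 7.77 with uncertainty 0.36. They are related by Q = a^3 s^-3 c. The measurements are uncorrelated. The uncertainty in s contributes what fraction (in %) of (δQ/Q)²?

(δQ/Q)² = (3·δa/a)² + (-3·δs/s)² + (1·δc/c)²
  a term: (3×0.0139)² = 0.00174
  s term: (-3×0.0285)² = 0.00730
  c term: (1×0.0463)² = 0.00215
Total = 0.0112. Share from s = 0.00730/0.0112 = 0.653.

65.3%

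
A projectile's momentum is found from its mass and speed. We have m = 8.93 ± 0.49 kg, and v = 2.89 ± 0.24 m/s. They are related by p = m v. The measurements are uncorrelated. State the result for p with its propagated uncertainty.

Each factor contributes (exponent × relative error)² to (δp/p)²:
  (1·δm/m)² = (1×0.0549)² = 0.00301;  (1·δv/v)² = (1×0.0830)² = 0.00690
δp/p = √(0.00991) = 0.0995
p = 25.8 kg·m/s, so δp = 0.0995 × 25.8 = 2.57 kg·m/s.

25.8 ± 2.57 kg·m/s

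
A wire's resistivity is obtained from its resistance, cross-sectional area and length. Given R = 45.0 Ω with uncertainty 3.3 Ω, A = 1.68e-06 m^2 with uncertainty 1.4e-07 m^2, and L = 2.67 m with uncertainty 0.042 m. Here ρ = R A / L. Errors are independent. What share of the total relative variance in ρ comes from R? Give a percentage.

(δρ/ρ)² = (1·δR/R)² + (1·δA/A)² + (-1·δL/L)²
  R term: (1×0.0733)² = 0.00538
  A term: (1×0.0833)² = 0.00694
  L term: (-1×0.0157)² = 0.000247
Total = 0.0126. Share from R = 0.00538/0.0126 = 0.428.

42.8%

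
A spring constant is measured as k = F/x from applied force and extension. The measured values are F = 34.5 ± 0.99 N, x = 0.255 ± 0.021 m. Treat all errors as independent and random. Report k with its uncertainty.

Since k is a product/quotient, work with relative uncertainties:
  (1·δF/F)² = (1×0.0287)² = 0.000823;  (-1·δx/x)² = (-1×0.0824)² = 0.00678
δk/k = √(0.00761) = 0.0872
k = 135 N/m, so δk = 0.0872 × 135 = 11.8 N/m.

135 ± 11.8 N/m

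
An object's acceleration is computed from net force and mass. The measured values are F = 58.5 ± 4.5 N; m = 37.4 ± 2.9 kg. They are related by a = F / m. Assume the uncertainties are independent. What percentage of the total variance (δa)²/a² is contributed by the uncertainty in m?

(δa/a)² = (1·δF/F)² + (-1·δm/m)²
  F term: (1×0.0769)² = 0.00592
  m term: (-1×0.0775)² = 0.00601
Total = 0.0119. Share from m = 0.00601/0.0119 = 0.504.

50.4%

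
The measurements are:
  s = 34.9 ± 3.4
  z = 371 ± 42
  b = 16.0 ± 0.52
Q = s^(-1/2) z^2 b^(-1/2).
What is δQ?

1350

For a monomial Q ∝ s^(-1/2), z^2, b^(-1/2), fractional errors add in quadrature:
  (−½·δs/s)² = (-0.5×0.0974)² = 0.00237;  (2·δz/z)² = (2×0.113)² = 0.0513;  (−½·δb/b)² = (-0.5×0.0325)² = 0.000264
δQ/Q = √(0.0539) = 0.232
Q = 5820, so δQ = 0.232 × 5820 = 1350.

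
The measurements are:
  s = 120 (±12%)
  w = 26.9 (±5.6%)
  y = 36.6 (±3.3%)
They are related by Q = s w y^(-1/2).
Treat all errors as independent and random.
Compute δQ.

71.2

Q is a product of powers, so relative uncertainties combine in quadrature:
  (1·δs/s)² = (1×0.120)² = 0.0144;  (1·δw/w)² = (1×0.0560)² = 0.00314;  (−½·δy/y)² = (-0.5×0.0330)² = 0.000272
δQ/Q = √(0.0178) = 0.133
Q = 534, so δQ = 0.133 × 534 = 71.2.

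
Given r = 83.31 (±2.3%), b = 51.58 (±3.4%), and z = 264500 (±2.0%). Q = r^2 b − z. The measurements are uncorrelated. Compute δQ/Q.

Let p = r^2·b = 358000. δp/p = √((2·δr/r)² + (1·δb/b)²) = √(0.00212 + 0.00116) = 0.0572, so δp = 20500.
Q = p − z: δQ = √(δp² + δz²) = √(4.19e+08 + 2.8e+07) = 21100
Q = 93490, so δQ/Q = 21100/93490 = 0.226.

0.226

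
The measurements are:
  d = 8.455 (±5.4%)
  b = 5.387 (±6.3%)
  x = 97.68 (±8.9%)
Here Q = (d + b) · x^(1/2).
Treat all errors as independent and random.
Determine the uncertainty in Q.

8.29

Let u = d + b = 13.84. δu = √(δd² + δb²) = √(0.208 + 0.115) = 0.569, so δu/u = 0.0411.
Q is then a monomial in u, x:
δQ/Q = √((δu/u)² + (½·δx/x)²) = √(0.00169 + 0.00198) = 0.0606
Q = 136.8, so δQ = 0.0606 × 136.8 = 8.29.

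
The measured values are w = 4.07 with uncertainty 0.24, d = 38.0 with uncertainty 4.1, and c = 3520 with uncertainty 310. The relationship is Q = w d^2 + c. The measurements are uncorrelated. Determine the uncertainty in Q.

Let p = w·d^2 = 5880. δp/p = √((1·δw/w)² + (2·δd/d)²) = √(0.00348 + 0.0466) = 0.224, so δp = 1310.
Q = p + c: δQ = √(δp² + δc²) = √(1.73e+06 + 96100) = 1350

1350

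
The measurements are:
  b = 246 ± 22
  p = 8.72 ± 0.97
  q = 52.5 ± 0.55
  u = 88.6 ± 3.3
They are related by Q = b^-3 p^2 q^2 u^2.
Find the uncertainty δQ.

39.5

Since Q is a product/quotient, work with relative uncertainties:
  (-3·δb/b)² = (-3×0.0894)² = 0.0720;  (2·δp/p)² = (2×0.111)² = 0.0495;  (2·δq/q)² = (2×0.0105)² = 0.000439;  (2·δu/u)² = (2×0.0372)² = 0.00555
δQ/Q = √(0.127) = 0.357
Q = 111, so δQ = 0.357 × 111 = 39.5.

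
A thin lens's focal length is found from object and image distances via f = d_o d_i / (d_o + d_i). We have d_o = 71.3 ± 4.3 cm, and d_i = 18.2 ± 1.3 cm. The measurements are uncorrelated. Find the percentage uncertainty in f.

5.82%

∂f/∂d_o = (d_i/(d_o+d_i))² = 0.0414;  ∂f/∂d_i = (d_o/(d_o+d_i))² = 0.635
δf = √((∂f/∂d_o · δd_o)² + (∂f/∂d_i · δd_i)²) = √(0.0316 + 0.681) = 0.844 cm
f = 14.5 cm, so δf/f = 0.844/14.5 = 0.0582.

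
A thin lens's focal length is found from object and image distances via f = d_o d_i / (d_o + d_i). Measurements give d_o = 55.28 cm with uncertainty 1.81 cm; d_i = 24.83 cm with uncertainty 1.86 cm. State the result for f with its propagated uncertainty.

17.13 ± 0.903 cm

∂f/∂d_o = (d_i/(d_o+d_i))² = 0.0961;  ∂f/∂d_i = (d_o/(d_o+d_i))² = 0.476
δf = √((∂f/∂d_o · δd_o)² + (∂f/∂d_i · δd_i)²) = √(0.0302 + 0.784) = 0.903 cm
f = 17.13 cm.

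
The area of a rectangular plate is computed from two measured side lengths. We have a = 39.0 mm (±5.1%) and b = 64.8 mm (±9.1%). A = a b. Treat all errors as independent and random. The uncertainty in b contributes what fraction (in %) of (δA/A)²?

76.1%

(δA/A)² = (1·δa/a)² + (1·δb/b)²
  a term: (1×0.0510)² = 0.00260
  b term: (1×0.0910)² = 0.00828
Total = 0.0109. Share from b = 0.00828/0.0109 = 0.761.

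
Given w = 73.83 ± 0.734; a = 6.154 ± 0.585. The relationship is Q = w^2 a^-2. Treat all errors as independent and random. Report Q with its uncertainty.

For a monomial Q ∝ w^2, a^-2, fractional errors add in quadrature:
  (2·δw/w)² = (2×0.00994)² = 0.000395;  (-2·δa/a)² = (-2×0.0951)² = 0.0361
δQ/Q = √(0.0365) = 0.191
Q = 143.9, so δQ = 0.191 × 143.9 = 27.5.

143.9 ± 27.5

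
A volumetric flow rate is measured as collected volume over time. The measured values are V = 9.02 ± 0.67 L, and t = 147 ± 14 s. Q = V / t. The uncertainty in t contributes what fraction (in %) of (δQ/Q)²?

62.2%

(δQ/Q)² = (1·δV/V)² + (-1·δt/t)²
  V term: (1×0.0743)² = 0.00552
  t term: (-1×0.0952)² = 0.00907
Total = 0.0146. Share from t = 0.00907/0.0146 = 0.622.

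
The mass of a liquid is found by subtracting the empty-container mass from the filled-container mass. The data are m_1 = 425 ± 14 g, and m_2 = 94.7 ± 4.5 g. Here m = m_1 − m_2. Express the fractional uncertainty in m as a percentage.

4.45%

m is a linear combination, so absolute uncertainties add in quadrature:
  (δm_1)² = 196;  (δm_2)² = 20.2
δm = √(216) = 14.7 g
m = 330 g, so δm/m = 14.7/330 = 0.0445.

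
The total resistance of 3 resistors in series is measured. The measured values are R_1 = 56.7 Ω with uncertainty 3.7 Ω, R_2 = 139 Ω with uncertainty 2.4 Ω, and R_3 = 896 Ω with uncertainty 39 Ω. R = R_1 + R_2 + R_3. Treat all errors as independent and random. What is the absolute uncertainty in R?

For a sum/difference, combine absolute errors in quadrature:
  (δR_1)² = 13.7;  (δR_2)² = 5.76;  (δR_3)² = 1520
δR = √(1540) = 39.2 Ω

39.2 Ω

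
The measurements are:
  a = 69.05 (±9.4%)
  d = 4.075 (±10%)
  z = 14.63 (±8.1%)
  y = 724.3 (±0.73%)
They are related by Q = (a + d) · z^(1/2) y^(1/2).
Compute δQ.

736

Let u = a + d = 73.12. δu = √(δa² + δd²) = √(42.1 + 0.166) = 6.50, so δu/u = 0.0889.
Q is then a monomial in u, z, y:
δQ/Q = √((δu/u)² + (½·δz/z)² + (½·δy/y)²) = √(0.00791 + 0.00164 + 1.33e-05) = 0.0978
Q = 7527, so δQ = 0.0978 × 7527 = 736.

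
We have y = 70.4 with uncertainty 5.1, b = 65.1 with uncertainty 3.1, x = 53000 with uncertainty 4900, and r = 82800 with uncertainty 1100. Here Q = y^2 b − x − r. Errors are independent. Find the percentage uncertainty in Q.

26.5%

Let p = y^2·b = 3.23e+05. δp/p = √((2·δy/y)² + (1·δb/b)²) = √(0.0210 + 0.00227) = 0.153, so δp = 49200.
Q = p − x − r: δQ = √(δp² + δx² + δr²) = √(2.42e+09 + 2.4e+07 + 1.21e+06) = 49500
Q = 1.87e+05, so δQ/Q = 49500/1.87e+05 = 0.265.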